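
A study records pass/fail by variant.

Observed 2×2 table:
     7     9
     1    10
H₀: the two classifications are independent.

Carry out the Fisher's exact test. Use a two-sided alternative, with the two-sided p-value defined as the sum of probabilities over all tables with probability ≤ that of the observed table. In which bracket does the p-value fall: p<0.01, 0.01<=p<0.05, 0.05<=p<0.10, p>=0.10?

p-value bracket: 0.05<=p<0.10

Margins: r₁=16, r₂=11, c₁=8, c₂=19, n=27
p_obs = C(16,7)·C(11,1)/C(27,8); sum pmf over tables with pmf ≤ p_obs
p-value (two-sided) = 0.08990
→ bracket: 0.05<=p<0.10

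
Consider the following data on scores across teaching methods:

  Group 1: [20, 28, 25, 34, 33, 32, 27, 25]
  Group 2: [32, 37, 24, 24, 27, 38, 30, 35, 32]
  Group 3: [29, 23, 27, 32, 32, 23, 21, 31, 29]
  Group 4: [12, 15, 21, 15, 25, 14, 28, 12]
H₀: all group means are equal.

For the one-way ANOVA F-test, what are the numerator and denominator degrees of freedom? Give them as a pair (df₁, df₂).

k = 4 groups, N = 34 total
df = (k−1, N−k) = (4−1, 34−4) = (3, 30)

degrees of freedom = [3, 30]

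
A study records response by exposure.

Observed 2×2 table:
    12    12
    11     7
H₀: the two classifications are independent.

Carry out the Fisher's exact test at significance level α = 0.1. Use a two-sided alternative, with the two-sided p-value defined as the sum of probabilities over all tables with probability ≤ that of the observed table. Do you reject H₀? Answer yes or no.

Margins: r₁=24, r₂=18, c₁=23, c₂=19, n=42
p_obs = C(24,12)·C(18,11)/C(42,23); sum pmf over tables with pmf ≤ p_obs
p-value (two-sided) = 0.54209
At α=0.1: p ≥ α → fail to reject H₀

reject H₀: no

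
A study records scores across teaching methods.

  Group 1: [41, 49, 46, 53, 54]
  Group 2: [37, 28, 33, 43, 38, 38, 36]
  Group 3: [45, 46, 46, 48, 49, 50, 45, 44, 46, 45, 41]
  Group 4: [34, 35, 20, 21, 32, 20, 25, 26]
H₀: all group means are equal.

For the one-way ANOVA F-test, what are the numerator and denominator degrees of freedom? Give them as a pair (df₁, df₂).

degrees of freedom = [3, 27]

k = 4 groups, N = 31 total
df = (k−1, N−k) = (4−1, 31−4) = (3, 27)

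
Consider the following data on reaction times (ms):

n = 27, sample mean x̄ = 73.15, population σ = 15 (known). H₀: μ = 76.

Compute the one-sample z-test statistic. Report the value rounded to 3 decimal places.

SE = σ/√n = 15/√27 = 2.8868
z = (x̄−μ₀)/SE = (73.15−76)/2.8868 = -0.9873

test statistic = -0.987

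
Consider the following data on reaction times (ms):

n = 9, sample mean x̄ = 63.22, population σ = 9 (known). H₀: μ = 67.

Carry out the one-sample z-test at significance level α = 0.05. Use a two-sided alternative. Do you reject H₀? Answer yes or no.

SE = σ/√n = 9/√9 = 3.0000
z = (x̄−μ₀)/SE = (63.22−67)/3.0000 = -1.2600
p-value (two-sided) = 0.20767
At α=0.05: p ≥ α → fail to reject H₀

reject H₀: no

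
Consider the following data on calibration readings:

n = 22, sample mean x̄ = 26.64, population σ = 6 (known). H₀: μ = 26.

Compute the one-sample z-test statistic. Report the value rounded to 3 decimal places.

SE = σ/√n = 6/√22 = 1.2792
z = (x̄−μ₀)/SE = (26.64−26)/1.2792 = 0.5003

test statistic = 0.500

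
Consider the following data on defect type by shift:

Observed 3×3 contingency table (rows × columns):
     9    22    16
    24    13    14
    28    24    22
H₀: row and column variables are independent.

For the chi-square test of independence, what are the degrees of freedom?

df = (r−1)(c−1) = (3−1)·(3−1) = 4

degrees of freedom = 4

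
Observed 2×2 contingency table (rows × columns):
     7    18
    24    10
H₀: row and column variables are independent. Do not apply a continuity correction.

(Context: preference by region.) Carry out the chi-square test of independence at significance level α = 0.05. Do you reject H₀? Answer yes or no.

Row totals [25, 34], col totals [31, 28], n=59
χ² = (7−13.14)²/13.14 + (18−11.86)²/11.86 + (24−17.86)²/17.86 + (10−16.14)²/16.14 = 10.4793
df = 1
p-value (upper-tail) = 0.00121
At α=0.05: p < α → reject H₀

reject H₀: yes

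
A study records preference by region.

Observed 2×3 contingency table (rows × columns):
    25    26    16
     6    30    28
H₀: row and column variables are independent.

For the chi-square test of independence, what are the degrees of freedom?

df = (r−1)(c−1) = (2−1)·(3−1) = 2

degrees of freedom = 2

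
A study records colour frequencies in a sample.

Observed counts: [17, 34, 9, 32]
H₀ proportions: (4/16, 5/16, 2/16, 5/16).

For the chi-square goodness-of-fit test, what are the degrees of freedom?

df = k − 1 = 4 − 1 = 3

degrees of freedom = 3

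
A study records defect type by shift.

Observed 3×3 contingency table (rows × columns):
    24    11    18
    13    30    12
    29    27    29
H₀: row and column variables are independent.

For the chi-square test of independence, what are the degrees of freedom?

degrees of freedom = 4

df = (r−1)(c−1) = (3−1)·(3−1) = 4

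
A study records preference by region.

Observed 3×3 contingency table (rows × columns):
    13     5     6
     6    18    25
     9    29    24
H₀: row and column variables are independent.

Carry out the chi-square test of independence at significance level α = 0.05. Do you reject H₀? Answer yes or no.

Row totals [24, 49, 62], col totals [28, 52, 55], n=135
χ² = (13−4.98)²/4.98 + (5−9.24)²/9.24 + (6−9.78)²/9.78 + (6−10.16)²/10.16 + (18−18.87)²/18.87 + (25−19.96)²/19.96 + (9−12.86)²/12.86 + (29−23.88)²/23.88 + (24−25.26)²/25.26 = 21.6717
df = 4
p-value (upper-tail) = 0.00023
At α=0.05: p < α → reject H₀

reject H₀: yes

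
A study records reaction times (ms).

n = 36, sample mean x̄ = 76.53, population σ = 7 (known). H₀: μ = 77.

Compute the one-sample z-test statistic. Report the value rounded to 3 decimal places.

test statistic = -0.403

SE = σ/√n = 7/√36 = 1.1667
z = (x̄−μ₀)/SE = (76.53−77)/1.1667 = -0.4029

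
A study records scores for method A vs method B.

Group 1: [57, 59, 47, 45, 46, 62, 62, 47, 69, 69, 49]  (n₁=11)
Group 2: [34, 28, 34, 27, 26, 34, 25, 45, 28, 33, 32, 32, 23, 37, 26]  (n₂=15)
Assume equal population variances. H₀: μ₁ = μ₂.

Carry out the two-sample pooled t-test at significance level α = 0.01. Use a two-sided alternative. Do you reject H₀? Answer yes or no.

x̄₁=55.636, s₁=9.223, n₁=11
x̄₂=30.933, s₂=5.663, n₂=15
s_p² = [10·9.223² + 14·5.663²]/24 = 54.1449
SE = √(s_p²·(1/11+1/15)) = 2.9209
t = (55.636−30.933)/2.9209 = 8.4572
df = 24
p-value (two-sided) = 0.00000
At α=0.01: p < α → reject H₀

reject H₀: yes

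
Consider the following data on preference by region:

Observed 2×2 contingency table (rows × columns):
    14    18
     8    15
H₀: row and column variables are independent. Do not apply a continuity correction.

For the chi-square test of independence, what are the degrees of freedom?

degrees of freedom = 1

df = (r−1)(c−1) = (2−1)·(2−1) = 1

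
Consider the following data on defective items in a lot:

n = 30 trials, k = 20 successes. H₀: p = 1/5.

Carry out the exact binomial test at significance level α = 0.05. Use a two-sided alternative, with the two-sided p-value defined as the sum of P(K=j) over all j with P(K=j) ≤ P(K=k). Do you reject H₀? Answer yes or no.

reject H₀: yes

Exact binomial: n=30, k=20, p₀=1/5=0.2000
P(X=j) = C(n,j)·p₀^j·(1−p₀)^(n−j); p = Σ P(X=j) over j with P(X=j) ≤ P(X=20)
p-value (two-sided) = 0.00000
At α=0.05: p < α → reject H₀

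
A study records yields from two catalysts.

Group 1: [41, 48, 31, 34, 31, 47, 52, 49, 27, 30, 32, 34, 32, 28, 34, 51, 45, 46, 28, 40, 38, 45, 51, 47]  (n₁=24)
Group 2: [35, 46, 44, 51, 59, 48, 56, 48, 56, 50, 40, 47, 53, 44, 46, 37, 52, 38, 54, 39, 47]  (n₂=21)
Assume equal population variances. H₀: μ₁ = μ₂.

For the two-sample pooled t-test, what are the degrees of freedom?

degrees of freedom = 43

df = n₁ + n₂ − 2 = 24 + 21 − 2 = 43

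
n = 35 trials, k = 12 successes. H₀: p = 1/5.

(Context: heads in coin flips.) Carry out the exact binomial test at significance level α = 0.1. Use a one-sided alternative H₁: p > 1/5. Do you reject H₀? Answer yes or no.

Exact binomial: n=35, k=12, p₀=1/5=0.2000
P(X≥12) from Σ C(n,i)·p₀^i·(1−p₀)^(n−i)
p-value (one-sided, H₁ greater) = 0.03436
At α=0.1: p < α → reject H₀

reject H₀: yes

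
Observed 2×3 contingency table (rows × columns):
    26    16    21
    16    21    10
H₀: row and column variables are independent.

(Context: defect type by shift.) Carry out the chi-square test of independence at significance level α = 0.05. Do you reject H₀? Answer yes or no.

Row totals [63, 47], col totals [42, 37, 31], n=110
χ² = (26−24.05)²/24.05 + (16−21.19)²/21.19 + (21−17.75)²/17.75 + (16−17.95)²/17.95 + (21−15.81)²/15.81 + (10−13.25)²/13.25 = 4.7327
df = 2
p-value (upper-tail) = 0.09382
At α=0.05: p ≥ α → fail to reject H₀

reject H₀: no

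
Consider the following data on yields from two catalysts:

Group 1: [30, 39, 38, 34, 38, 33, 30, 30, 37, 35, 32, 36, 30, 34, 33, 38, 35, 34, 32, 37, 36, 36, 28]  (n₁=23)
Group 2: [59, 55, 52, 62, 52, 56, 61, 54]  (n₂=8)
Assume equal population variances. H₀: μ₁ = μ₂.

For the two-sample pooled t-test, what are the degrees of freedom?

degrees of freedom = 29

df = n₁ + n₂ − 2 = 23 + 8 − 2 = 29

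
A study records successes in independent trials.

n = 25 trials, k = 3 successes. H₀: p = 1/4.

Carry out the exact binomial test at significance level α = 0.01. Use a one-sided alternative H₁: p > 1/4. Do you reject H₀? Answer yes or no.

reject H₀: no

Exact binomial: n=25, k=3, p₀=1/4=0.2500
P(X≥3) from Σ C(n,i)·p₀^i·(1−p₀)^(n−i)
p-value (one-sided, H₁ greater) = 0.96789
At α=0.01: p ≥ α → fail to reject H₀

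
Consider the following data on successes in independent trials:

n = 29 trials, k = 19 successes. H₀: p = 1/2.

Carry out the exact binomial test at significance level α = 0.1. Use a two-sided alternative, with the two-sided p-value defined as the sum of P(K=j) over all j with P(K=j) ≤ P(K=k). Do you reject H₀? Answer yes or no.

Exact binomial: n=29, k=19, p₀=1/2=0.5000
P(X=j) = C(n,j)·p₀^j·(1−p₀)^(n−j); p = Σ P(X=j) over j with P(X=j) ≤ P(X=19)
p-value (two-sided) = 0.13605
At α=0.1: p ≥ α → fail to reject H₀

reject H₀: no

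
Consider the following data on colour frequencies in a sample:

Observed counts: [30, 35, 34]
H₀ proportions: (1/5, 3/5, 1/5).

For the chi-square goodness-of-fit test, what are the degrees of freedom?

df = k − 1 = 3 − 1 = 2

degrees of freedom = 2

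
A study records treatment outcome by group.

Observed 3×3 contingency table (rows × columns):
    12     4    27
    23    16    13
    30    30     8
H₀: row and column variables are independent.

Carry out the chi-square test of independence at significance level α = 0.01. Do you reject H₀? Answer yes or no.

Row totals [43, 52, 68], col totals [65, 50, 48], n=163
χ² = (12−17.15)²/17.15 + (4−13.19)²/13.19 + (27−12.66)²/12.66 + (23−20.74)²/20.74 + (16−15.95)²/15.95 + (13−15.31)²/15.31 + (30−27.12)²/27.12 + (30−20.86)²/20.86 + (8−20.02)²/20.02 = 36.3119
df = 4
p-value (upper-tail) = 0.00000
At α=0.01: p < α → reject H₀

reject H₀: yes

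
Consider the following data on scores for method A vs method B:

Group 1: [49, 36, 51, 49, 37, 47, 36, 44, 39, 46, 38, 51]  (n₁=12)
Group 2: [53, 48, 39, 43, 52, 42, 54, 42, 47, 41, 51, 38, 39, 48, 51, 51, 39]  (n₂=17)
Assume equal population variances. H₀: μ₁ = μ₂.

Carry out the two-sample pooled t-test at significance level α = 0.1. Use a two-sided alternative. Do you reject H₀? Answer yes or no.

reject H₀: no

x̄₁=43.583, s₁=6.007, n₁=12
x̄₂=45.765, s₂=5.641, n₂=17
s_p² = [11·6.007² + 16·5.641²]/27 = 33.5546
SE = √(s_p²·(1/12+1/17)) = 2.1840
t = (43.583−45.765)/2.1840 = -0.9988
df = 27
p-value (two-sided) = 0.32677
At α=0.1: p ≥ α → fail to reject H₀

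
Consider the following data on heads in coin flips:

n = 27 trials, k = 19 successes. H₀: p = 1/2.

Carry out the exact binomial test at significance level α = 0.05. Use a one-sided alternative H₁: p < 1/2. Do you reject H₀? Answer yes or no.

Exact binomial: n=27, k=19, p₀=1/2=0.5000
P(X≤19) from Σ C(n,i)·p₀^i·(1−p₀)^(n−i)
p-value (one-sided, H₁ less) = 0.99042
At α=0.05: p ≥ α → fail to reject H₀

reject H₀: no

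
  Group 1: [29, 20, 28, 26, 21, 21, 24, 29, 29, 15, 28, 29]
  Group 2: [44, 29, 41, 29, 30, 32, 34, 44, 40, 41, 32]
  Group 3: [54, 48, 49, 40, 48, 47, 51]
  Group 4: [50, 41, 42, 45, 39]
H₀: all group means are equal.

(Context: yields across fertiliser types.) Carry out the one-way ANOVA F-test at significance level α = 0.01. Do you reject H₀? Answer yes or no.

Group means [24.92, 36.00, 48.14, 43.40], grand mean 35.686
SSB = Σnᵢ(x̄ᵢ−x̄)² = 2776.569; SSW = ΣΣ(x−x̄ᵢ)² = 788.974
MSB = 2776.569/3 = 925.5230; MSW = 788.974/31 = 25.4508
F = MSB/MSW = 36.3652
df = (3, 31)
p-value (upper-tail) = 0.00000
At α=0.01: p < α → reject H₀

reject H₀: yes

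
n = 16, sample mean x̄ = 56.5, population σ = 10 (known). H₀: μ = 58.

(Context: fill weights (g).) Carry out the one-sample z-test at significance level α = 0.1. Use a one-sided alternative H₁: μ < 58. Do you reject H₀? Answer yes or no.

SE = σ/√n = 10/√16 = 2.5000
z = (x̄−μ₀)/SE = (56.5−58)/2.5000 = -0.6000
p-value (one-sided, H₁ less) = 0.27425
At α=0.1: p ≥ α → fail to reject H₀

reject H₀: no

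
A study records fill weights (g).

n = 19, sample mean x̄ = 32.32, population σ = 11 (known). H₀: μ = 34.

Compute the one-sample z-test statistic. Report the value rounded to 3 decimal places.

SE = σ/√n = 11/√19 = 2.5236
z = (x̄−μ₀)/SE = (32.32−34)/2.5236 = -0.6657

test statistic = -0.666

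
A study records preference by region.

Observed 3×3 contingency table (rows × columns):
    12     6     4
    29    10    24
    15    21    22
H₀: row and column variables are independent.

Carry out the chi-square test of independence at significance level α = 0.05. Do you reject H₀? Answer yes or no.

Row totals [22, 63, 58], col totals [56, 37, 50], n=143
χ² = (12−8.62)²/8.62 + (6−5.69)²/5.69 + (4−7.69)²/7.69 + (29−24.67)²/24.67 + (10−16.30)²/16.30 + (24−22.03)²/22.03 + (15−22.71)²/22.71 + (21−15.01)²/15.01 + (22−20.28)²/20.28 = 11.6486
df = 4
p-value (upper-tail) = 0.02016
At α=0.05: p < α → reject H₀

reject H₀: yes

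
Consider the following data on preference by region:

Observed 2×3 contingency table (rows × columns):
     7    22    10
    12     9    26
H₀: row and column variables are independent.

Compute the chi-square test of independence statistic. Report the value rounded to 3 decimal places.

test statistic = 13.249

Row totals [39, 47], col totals [19, 31, 36], n=86
χ² = (7−8.62)²/8.62 + (22−14.06)²/14.06 + (10−16.33)²/16.33 + (12−10.38)²/10.38 + (9−16.94)²/16.94 + (26−19.67)²/19.67 = 13.2490
df = 2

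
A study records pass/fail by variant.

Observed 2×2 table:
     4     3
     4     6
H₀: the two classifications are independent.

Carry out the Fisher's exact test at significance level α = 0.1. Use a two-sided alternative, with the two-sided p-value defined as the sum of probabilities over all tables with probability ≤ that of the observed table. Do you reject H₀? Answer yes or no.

reject H₀: no

Margins: r₁=7, r₂=10, c₁=8, c₂=9, n=17
p_obs = C(7,4)·C(10,4)/C(17,8); sum pmf over tables with pmf ≤ p_obs
p-value (two-sided) = 0.63719
At α=0.1: p ≥ α → fail to reject H₀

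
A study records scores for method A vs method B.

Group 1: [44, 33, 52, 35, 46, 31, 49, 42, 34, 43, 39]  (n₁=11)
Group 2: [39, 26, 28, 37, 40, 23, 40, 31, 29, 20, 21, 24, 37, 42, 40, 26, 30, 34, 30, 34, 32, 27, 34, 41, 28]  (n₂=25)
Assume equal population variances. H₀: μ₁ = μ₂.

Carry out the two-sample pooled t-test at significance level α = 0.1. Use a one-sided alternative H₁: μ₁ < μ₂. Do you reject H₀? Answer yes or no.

x̄₁=40.727, s₁=6.901, n₁=11
x̄₂=31.720, s₂=6.580, n₂=25
s_p² = [10·6.901² + 24·6.580²]/34 = 44.5653
SE = √(s_p²·(1/11+1/25)) = 2.4154
t = (40.727−31.720)/2.4154 = 3.7291
df = 34
p-value (one-sided, H₁ less) = 0.99965
At α=0.1: p ≥ α → fail to reject H₀

reject H₀: no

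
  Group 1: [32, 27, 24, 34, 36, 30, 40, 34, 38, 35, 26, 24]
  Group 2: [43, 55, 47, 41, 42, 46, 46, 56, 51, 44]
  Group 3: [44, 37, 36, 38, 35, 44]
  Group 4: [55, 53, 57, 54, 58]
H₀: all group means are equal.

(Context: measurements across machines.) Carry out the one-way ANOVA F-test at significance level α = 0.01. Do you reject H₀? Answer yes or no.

reject H₀: yes

Group means [31.67, 47.10, 39.00, 55.40], grand mean 41.273
SSB = Σnᵢ(x̄ᵢ−x̄)² = 2475.779; SSW = ΣΣ(x−x̄ᵢ)² = 670.767
MSB = 2475.779/3 = 825.2596; MSW = 670.767/29 = 23.1299
F = MSB/MSW = 35.6794
df = (3, 29)
p-value (upper-tail) = 0.00000
At α=0.01: p < α → reject H₀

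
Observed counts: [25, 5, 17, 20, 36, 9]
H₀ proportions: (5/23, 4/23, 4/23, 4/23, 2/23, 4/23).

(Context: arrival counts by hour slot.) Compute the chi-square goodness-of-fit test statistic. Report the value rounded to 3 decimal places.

n = 112; E_i = n·p_i = [24.35, 19.48, 19.48, 19.48, 9.74, 19.48]
χ² = (25−24.35)²/24.35 + (5−19.48)²/19.48 + (17−19.48)²/19.48 + (20−19.48)²/19.48 + (36−9.74)²/9.74 + (9−19.48)²/19.48 = 87.5558
df = 5

test statistic = 87.556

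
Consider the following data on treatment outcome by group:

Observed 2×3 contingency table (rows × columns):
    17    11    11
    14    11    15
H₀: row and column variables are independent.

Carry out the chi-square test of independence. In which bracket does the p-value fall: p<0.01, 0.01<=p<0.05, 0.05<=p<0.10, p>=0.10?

Row totals [39, 40], col totals [31, 22, 26], n=79
χ² = (17−15.30)²/15.30 + (11−10.86)²/10.86 + (11−12.84)²/12.84 + (14−15.70)²/15.70 + (11−11.14)²/11.14 + (15−13.16)²/13.16 = 0.8932
df = 2
p-value (upper-tail) = 0.63980
→ bracket: p>=0.10

p-value bracket: p>=0.10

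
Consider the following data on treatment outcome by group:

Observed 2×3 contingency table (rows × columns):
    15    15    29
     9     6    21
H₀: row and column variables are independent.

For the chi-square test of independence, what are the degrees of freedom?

degrees of freedom = 2

df = (r−1)(c−1) = (2−1)·(3−1) = 2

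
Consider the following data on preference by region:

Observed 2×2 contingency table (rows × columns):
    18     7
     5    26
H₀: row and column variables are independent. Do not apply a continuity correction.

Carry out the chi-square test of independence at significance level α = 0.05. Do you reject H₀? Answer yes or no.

Row totals [25, 31], col totals [23, 33], n=56
χ² = (18−10.27)²/10.27 + (7−14.73)²/14.73 + (5−12.73)²/12.73 + (26−18.27)²/18.27 = 17.8493
df = 1
p-value (upper-tail) = 0.00002
At α=0.05: p < α → reject H₀

reject H₀: yes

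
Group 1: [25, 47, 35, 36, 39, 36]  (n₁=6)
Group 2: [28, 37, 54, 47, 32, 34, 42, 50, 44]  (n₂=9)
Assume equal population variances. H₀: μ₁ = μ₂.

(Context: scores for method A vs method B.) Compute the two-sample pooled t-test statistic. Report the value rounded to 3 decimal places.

x̄₁=36.333, s₁=7.090, n₁=6
x̄₂=40.889, s₂=8.738, n₂=9
s_p² = [5·7.090² + 8·8.738²]/13 = 66.3248
SE = √(s_p²·(1/6+1/9)) = 4.2923
t = (36.333−40.889)/4.2923 = -1.0613
df = 13

test statistic = -1.061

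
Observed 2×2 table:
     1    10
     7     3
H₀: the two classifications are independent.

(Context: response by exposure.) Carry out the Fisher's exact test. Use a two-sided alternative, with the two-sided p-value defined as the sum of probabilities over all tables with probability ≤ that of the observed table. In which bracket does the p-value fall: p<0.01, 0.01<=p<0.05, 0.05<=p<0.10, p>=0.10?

p-value bracket: p<0.01

Margins: r₁=11, r₂=10, c₁=8, c₂=13, n=21
p_obs = C(11,1)·C(10,7)/C(21,8); sum pmf over tables with pmf ≤ p_obs
p-value (two-sided) = 0.00752
→ bracket: p<0.01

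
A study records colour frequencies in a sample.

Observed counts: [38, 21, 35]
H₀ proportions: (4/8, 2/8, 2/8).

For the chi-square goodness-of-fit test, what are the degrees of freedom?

degrees of freedom = 2

df = k − 1 = 3 − 1 = 2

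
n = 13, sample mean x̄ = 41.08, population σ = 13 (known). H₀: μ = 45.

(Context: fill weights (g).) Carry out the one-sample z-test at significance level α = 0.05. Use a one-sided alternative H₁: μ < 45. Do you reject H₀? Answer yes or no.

SE = σ/√n = 13/√13 = 3.6056
z = (x̄−μ₀)/SE = (41.08−45)/3.6056 = -1.0872
p-value (one-sided, H₁ less) = 0.13847
At α=0.05: p ≥ α → fail to reject H₀

reject H₀: no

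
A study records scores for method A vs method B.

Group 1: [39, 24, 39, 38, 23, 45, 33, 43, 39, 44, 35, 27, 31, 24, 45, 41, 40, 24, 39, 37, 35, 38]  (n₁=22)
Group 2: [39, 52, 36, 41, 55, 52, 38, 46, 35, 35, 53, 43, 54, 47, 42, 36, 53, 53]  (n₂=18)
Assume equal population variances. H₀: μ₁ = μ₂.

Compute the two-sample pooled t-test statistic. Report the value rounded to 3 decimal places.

x̄₁=35.591, s₁=7.156, n₁=22
x̄₂=45.000, s₂=7.483, n₂=18
s_p² = [21·7.156² + 17·7.483²]/38 = 53.3505
SE = √(s_p²·(1/22+1/18)) = 2.3214
t = (35.591−45.000)/2.3214 = -4.0532
df = 38

test statistic = -4.053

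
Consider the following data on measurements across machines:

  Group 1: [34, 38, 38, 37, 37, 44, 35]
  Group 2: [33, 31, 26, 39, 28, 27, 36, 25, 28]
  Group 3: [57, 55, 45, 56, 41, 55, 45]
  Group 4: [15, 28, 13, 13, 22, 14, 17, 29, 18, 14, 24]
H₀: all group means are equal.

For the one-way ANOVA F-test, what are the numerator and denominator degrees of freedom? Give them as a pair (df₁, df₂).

degrees of freedom = [3, 30]

k = 4 groups, N = 34 total
df = (k−1, N−k) = (4−1, 34−4) = (3, 30)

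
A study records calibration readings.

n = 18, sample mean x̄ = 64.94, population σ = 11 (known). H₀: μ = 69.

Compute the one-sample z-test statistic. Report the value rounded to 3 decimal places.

test statistic = -1.566

SE = σ/√n = 11/√18 = 2.5927
z = (x̄−μ₀)/SE = (64.94−69)/2.5927 = -1.5659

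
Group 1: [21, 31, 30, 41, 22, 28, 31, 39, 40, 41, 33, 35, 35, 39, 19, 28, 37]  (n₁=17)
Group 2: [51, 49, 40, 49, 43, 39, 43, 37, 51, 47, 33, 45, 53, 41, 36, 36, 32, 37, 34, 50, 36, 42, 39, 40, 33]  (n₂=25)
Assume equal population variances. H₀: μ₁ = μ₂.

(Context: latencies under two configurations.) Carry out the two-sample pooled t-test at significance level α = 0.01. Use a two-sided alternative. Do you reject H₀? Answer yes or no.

reject H₀: yes

x̄₁=32.353, s₁=7.044, n₁=17
x̄₂=41.440, s₂=6.404, n₂=25
s_p² = [16·7.044² + 24·6.404²]/40 = 44.4511
SE = √(s_p²·(1/17+1/25)) = 2.0959
t = (32.353−41.440)/2.0959 = -4.3356
df = 40
p-value (two-sided) = 0.00010
At α=0.01: p < α → reject H₀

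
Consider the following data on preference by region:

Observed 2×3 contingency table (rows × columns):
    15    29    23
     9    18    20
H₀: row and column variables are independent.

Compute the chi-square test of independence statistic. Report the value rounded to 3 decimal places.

Row totals [67, 47], col totals [24, 47, 43], n=114
χ² = (15−14.11)²/14.11 + (29−27.62)²/27.62 + (23−25.27)²/25.27 + (9−9.89)²/9.89 + (18−19.38)²/19.38 + (20−17.73)²/17.73 = 0.7996
df = 2

test statistic = 0.800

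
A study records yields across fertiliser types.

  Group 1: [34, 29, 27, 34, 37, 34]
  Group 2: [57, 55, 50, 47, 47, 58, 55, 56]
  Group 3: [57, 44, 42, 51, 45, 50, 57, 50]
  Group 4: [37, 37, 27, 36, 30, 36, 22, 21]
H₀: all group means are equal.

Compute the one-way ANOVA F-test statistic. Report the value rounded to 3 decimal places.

Group means [32.50, 53.12, 49.50, 30.75], grand mean 42.067
SSB = Σnᵢ(x̄ᵢ−x̄)² = 2993.992; SSW = ΣΣ(x−x̄ᵢ)² = 749.875
MSB = 2993.992/3 = 997.9972; MSW = 749.875/26 = 28.8413
F = MSB/MSW = 34.6030
df = (3, 26)

test statistic = 34.603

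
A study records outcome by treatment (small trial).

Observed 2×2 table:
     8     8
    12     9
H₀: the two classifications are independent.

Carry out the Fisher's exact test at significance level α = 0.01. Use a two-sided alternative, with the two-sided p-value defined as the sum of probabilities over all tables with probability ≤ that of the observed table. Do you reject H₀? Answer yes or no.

Margins: r₁=16, r₂=21, c₁=20, c₂=17, n=37
p_obs = C(16,8)·C(21,12)/C(37,20); sum pmf over tables with pmf ≤ p_obs
p-value (two-sided) = 0.74631
At α=0.01: p ≥ α → fail to reject H₀

reject H₀: no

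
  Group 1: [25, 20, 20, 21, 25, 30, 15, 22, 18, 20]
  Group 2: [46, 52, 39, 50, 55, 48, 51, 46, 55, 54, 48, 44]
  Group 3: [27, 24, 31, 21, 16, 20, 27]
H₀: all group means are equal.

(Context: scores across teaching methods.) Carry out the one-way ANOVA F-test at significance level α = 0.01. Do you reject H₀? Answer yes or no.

Group means [21.60, 49.00, 23.71], grand mean 33.448
SSB = Σnᵢ(x̄ᵢ−x̄)² = 4969.344; SSW = ΣΣ(x−x̄ᵢ)² = 569.829
MSB = 4969.344/2 = 2484.6719; MSW = 569.829/26 = 21.9165
F = MSB/MSW = 113.3700
df = (2, 26)
p-value (upper-tail) = 0.00000
At α=0.01: p < α → reject H₀

reject H₀: yes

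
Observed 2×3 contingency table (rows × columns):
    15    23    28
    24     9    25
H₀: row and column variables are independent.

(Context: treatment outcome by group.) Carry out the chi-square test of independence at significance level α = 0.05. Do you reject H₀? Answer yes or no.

Row totals [66, 58], col totals [39, 32, 53], n=124
χ² = (15−20.76)²/20.76 + (23−17.03)²/17.03 + (28−28.21)²/28.21 + (24−18.24)²/18.24 + (9−14.97)²/14.97 + (25−24.79)²/24.79 = 7.8884
df = 2
p-value (upper-tail) = 0.01937
At α=0.05: p < α → reject H₀

reject H₀: yes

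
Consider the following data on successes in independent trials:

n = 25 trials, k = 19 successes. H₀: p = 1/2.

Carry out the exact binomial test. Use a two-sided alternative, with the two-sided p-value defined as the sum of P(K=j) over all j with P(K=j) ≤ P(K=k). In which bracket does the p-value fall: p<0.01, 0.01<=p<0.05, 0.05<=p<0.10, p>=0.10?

p-value bracket: 0.01<=p<0.05

Exact binomial: n=25, k=19, p₀=1/2=0.5000
P(X=j) = C(n,j)·p₀^j·(1−p₀)^(n−j); p = Σ P(X=j) over j with P(X=j) ≤ P(X=19)
p-value (two-sided) = 0.01463
→ bracket: 0.01<=p<0.05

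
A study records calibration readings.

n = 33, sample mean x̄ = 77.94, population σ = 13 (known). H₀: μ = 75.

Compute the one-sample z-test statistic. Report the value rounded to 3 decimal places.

test statistic = 1.299

SE = σ/√n = 13/√33 = 2.2630
z = (x̄−μ₀)/SE = (77.94−75)/2.2630 = 1.2992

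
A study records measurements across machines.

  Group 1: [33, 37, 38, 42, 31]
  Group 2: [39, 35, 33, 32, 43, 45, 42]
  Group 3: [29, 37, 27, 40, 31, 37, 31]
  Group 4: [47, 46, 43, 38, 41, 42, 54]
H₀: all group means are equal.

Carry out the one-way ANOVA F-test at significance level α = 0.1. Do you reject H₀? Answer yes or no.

Group means [36.20, 38.43, 33.14, 44.43], grand mean 38.192
SSB = Σnᵢ(x̄ᵢ−x̄)² = 470.953; SSW = ΣΣ(x−x̄ᵢ)² = 537.086
MSB = 470.953/3 = 156.9842; MSW = 537.086/22 = 24.4130
F = MSB/MSW = 6.4304
df = (3, 22)
p-value (upper-tail) = 0.00272
At α=0.1: p < α → reject H₀

reject H₀: yes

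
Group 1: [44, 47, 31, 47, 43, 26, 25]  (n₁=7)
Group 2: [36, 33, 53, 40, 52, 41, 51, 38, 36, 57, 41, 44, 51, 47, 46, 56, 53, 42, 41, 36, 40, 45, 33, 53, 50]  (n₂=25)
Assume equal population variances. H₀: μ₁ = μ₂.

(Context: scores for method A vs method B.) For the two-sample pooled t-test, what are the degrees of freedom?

df = n₁ + n₂ − 2 = 7 + 25 − 2 = 30

degrees of freedom = 30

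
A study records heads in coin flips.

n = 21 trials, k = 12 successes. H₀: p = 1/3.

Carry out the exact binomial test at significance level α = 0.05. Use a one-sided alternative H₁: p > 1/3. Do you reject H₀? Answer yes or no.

reject H₀: yes

Exact binomial: n=21, k=12, p₀=1/3=0.3333
P(X≥12) from Σ C(n,i)·p₀^i·(1−p₀)^(n−i)
p-value (one-sided, H₁ greater) = 0.02119
At α=0.05: p < α → reject H₀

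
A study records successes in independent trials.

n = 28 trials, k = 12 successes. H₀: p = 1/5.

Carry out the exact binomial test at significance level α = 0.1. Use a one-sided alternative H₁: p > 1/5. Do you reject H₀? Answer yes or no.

Exact binomial: n=28, k=12, p₀=1/5=0.2000
P(X≥12) from Σ C(n,i)·p₀^i·(1−p₀)^(n−i)
p-value (one-sided, H₁ greater) = 0.00496
At α=0.1: p < α → reject H₀

reject H₀: yes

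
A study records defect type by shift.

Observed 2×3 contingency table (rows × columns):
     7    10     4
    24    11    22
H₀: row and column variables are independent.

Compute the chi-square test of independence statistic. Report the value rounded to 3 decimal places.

test statistic = 6.628

Row totals [21, 57], col totals [31, 21, 26], n=78
χ² = (7−8.35)²/8.35 + (10−5.65)²/5.65 + (4−7.00)²/7.00 + (24−22.65)²/22.65 + (11−15.35)²/15.35 + (22−19.00)²/19.00 = 6.6283
df = 2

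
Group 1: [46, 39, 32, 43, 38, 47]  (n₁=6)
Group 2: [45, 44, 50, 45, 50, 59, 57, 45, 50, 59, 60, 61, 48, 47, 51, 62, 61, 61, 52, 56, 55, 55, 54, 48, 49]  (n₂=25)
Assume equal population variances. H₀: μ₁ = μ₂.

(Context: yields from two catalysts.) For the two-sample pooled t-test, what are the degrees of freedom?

degrees of freedom = 29

df = n₁ + n₂ − 2 = 6 + 25 − 2 = 29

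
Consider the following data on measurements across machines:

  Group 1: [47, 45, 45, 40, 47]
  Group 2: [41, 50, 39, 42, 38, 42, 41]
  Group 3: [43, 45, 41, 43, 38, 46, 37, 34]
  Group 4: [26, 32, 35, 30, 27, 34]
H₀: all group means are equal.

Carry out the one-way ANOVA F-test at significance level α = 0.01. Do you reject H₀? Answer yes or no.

reject H₀: yes

Group means [44.80, 41.86, 40.88, 30.67], grand mean 39.538
SSB = Σnᵢ(x̄ᵢ−x̄)² = 662.596; SSW = ΣΣ(x−x̄ᵢ)² = 313.865
MSB = 662.596/3 = 220.8654; MSW = 313.865/22 = 14.2666
F = MSB/MSW = 15.4813
df = (3, 22)
p-value (upper-tail) = 0.00001
At α=0.01: p < α → reject H₀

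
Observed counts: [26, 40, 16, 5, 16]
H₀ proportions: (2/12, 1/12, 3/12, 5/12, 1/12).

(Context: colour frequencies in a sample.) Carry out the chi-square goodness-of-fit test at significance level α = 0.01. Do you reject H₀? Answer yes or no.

reject H₀: yes

n = 103; E_i = n·p_i = [17.17, 8.58, 25.75, 42.92, 8.58]
χ² = (26−17.17)²/17.17 + (40−8.58)²/8.58 + (16−25.75)²/25.75 + (5−42.92)²/42.92 + (16−8.58)²/8.58 = 163.1359
df = 4
p-value (upper-tail) = 0.00000
At α=0.01: p < α → reject H₀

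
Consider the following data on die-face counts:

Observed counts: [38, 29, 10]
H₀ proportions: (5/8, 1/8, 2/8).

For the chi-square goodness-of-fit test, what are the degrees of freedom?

degrees of freedom = 2

df = k − 1 = 3 − 1 = 2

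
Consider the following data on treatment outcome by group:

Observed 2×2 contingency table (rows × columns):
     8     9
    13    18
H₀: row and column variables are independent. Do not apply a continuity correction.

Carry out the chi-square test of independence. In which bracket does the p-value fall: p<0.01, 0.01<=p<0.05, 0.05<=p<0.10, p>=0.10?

p-value bracket: p>=0.10

Row totals [17, 31], col totals [21, 27], n=48
χ² = (8−7.44)²/7.44 + (9−9.56)²/9.56 + (13−13.56)²/13.56 + (18−17.44)²/17.44 = 0.1171
df = 1
p-value (upper-tail) = 0.73220
→ bracket: p>=0.10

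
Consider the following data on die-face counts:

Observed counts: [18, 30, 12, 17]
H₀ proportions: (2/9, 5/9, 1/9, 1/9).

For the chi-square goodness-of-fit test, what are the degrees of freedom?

degrees of freedom = 3

df = k − 1 = 4 − 1 = 3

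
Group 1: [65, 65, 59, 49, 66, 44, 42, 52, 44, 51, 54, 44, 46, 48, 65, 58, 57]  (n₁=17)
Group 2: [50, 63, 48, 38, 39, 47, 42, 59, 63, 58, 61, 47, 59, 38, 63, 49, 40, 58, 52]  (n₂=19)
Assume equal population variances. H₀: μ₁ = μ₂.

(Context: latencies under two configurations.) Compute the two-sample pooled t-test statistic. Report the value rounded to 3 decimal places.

test statistic = 0.753

x̄₁=53.471, s₁=8.420, n₁=17
x̄₂=51.263, s₂=9.091, n₂=19
s_p² = [16·8.420² + 18·9.091²]/34 = 77.1153
SE = √(s_p²·(1/17+1/19)) = 2.9317
t = (53.471−51.263)/2.9317 = 0.7530
df = 34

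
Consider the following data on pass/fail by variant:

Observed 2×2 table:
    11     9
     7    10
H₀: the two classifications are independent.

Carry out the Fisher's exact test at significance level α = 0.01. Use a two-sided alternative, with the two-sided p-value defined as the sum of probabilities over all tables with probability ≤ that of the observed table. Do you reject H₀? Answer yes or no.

Margins: r₁=20, r₂=17, c₁=18, c₂=19, n=37
p_obs = C(20,11)·C(17,7)/C(37,18); sum pmf over tables with pmf ≤ p_obs
p-value (two-sided) = 0.51481
At α=0.01: p ≥ α → fail to reject H₀

reject H₀: no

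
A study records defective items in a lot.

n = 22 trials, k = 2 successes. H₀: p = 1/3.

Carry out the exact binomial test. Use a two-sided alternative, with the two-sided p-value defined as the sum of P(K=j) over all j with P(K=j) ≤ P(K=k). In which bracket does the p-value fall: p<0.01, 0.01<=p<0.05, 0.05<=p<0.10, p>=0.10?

Exact binomial: n=22, k=2, p₀=1/3=0.3333
P(X=j) = C(n,j)·p₀^j·(1−p₀)^(n−j); p = Σ P(X=j) over j with P(X=j) ≤ P(X=2)
p-value (two-sided) = 0.01281
→ bracket: 0.01<=p<0.05

p-value bracket: 0.01<=p<0.05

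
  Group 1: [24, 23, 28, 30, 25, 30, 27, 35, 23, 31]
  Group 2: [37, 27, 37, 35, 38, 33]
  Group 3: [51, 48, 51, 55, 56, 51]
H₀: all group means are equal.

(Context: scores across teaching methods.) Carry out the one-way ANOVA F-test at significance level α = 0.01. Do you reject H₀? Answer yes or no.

Group means [27.60, 34.50, 52.00], grand mean 36.136
SSB = Σnᵢ(x̄ᵢ−x̄)² = 2254.691; SSW = ΣΣ(x−x̄ᵢ)² = 267.900
MSB = 2254.691/2 = 1127.3455; MSW = 267.900/19 = 14.1000
F = MSB/MSW = 79.9536
df = (2, 19)
p-value (upper-tail) = 0.00000
At α=0.01: p < α → reject H₀

reject H₀: yes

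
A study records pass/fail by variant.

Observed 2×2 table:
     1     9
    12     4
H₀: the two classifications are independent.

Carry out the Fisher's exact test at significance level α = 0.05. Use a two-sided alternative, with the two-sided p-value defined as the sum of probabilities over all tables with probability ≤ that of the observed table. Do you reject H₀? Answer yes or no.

Margins: r₁=10, r₂=16, c₁=13, c₂=13, n=26
p_obs = C(10,1)·C(16,12)/C(26,13); sum pmf over tables with pmf ≤ p_obs
p-value (two-sided) = 0.00361
At α=0.05: p < α → reject H₀

reject H₀: yes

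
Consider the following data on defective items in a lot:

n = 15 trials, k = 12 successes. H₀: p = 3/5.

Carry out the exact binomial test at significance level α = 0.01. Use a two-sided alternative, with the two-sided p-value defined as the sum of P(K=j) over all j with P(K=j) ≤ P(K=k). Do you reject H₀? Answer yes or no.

Exact binomial: n=15, k=12, p₀=3/5=0.6000
P(X=j) = C(n,j)·p₀^j·(1−p₀)^(n−j); p = Σ P(X=j) over j with P(X=j) ≤ P(X=12)
p-value (two-sided) = 0.18555
At α=0.01: p ≥ α → fail to reject H₀

reject H₀: no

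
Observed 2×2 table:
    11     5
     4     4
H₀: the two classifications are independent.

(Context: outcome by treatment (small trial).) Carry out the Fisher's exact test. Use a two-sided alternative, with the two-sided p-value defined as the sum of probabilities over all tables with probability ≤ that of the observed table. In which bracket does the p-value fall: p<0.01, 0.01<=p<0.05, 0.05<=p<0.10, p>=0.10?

Margins: r₁=16, r₂=8, c₁=15, c₂=9, n=24
p_obs = C(16,11)·C(8,4)/C(24,15); sum pmf over tables with pmf ≤ p_obs
p-value (two-sided) = 0.41203
→ bracket: p>=0.10

p-value bracket: p>=0.10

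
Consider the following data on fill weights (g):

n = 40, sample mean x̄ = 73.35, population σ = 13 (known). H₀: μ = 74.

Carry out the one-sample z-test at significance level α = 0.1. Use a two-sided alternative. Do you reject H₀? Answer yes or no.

reject H₀: no

SE = σ/√n = 13/√40 = 2.0555
z = (x̄−μ₀)/SE = (73.35−74)/2.0555 = -0.3162
p-value (two-sided) = 0.75183
At α=0.1: p ≥ α → fail to reject H₀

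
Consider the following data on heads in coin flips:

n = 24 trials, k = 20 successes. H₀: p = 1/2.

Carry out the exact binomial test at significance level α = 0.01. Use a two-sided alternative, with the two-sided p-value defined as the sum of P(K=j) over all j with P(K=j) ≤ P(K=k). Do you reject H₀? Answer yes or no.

Exact binomial: n=24, k=20, p₀=1/2=0.5000
P(X=j) = C(n,j)·p₀^j·(1−p₀)^(n−j); p = Σ P(X=j) over j with P(X=j) ≤ P(X=20)
p-value (two-sided) = 0.00154
At α=0.01: p < α → reject H₀

reject H₀: yes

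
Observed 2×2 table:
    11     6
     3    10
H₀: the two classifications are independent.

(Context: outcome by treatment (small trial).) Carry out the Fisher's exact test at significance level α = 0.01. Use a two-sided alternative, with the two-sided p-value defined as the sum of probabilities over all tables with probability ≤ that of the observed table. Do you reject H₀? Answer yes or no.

reject H₀: no

Margins: r₁=17, r₂=13, c₁=14, c₂=16, n=30
p_obs = C(17,11)·C(13,3)/C(30,14); sum pmf over tables with pmf ≤ p_obs
p-value (two-sided) = 0.03293
At α=0.01: p ≥ α → fail to reject H₀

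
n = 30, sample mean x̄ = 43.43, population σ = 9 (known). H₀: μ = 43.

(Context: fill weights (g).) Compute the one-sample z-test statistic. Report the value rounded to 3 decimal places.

SE = σ/√n = 9/√30 = 1.6432
z = (x̄−μ₀)/SE = (43.43−43)/1.6432 = 0.2617

test statistic = 0.262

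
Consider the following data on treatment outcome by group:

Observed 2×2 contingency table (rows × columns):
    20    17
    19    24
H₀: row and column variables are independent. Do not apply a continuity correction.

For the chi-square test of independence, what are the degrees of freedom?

df = (r−1)(c−1) = (2−1)·(2−1) = 1

degrees of freedom = 1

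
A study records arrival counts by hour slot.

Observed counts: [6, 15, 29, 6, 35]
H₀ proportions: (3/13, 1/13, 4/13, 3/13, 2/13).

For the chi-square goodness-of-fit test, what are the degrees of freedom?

df = k − 1 = 5 − 1 = 4

degrees of freedom = 4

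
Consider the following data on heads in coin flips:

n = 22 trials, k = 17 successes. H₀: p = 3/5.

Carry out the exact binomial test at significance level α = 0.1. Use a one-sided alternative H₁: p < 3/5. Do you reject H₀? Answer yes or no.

Exact binomial: n=22, k=17, p₀=3/5=0.6000
P(X≤17) from Σ C(n,i)·p₀^i·(1−p₀)^(n−i)
p-value (one-sided, H₁ less) = 0.97342
At α=0.1: p ≥ α → fail to reject H₀

reject H₀: no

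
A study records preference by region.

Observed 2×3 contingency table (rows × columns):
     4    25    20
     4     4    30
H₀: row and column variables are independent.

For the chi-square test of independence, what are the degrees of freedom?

degrees of freedom = 2

df = (r−1)(c−1) = (2−1)·(3−1) = 2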